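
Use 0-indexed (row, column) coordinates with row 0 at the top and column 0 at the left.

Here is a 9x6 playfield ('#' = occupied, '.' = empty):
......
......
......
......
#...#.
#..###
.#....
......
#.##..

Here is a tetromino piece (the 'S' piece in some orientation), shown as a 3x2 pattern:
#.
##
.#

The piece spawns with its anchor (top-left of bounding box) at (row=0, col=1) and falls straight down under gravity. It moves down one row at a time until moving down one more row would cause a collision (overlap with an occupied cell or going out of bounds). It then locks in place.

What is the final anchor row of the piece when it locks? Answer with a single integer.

Spawn at (row=0, col=1). Try each row:
  row 0: fits
  row 1: fits
  row 2: fits
  row 3: fits
  row 4: fits
  row 5: blocked -> lock at row 4

Answer: 4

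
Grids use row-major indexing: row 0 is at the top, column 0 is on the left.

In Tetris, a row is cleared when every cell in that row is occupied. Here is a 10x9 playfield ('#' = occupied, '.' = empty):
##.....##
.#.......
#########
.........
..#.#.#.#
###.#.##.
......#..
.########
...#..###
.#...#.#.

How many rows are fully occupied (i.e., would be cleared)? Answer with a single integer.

Check each row:
  row 0: 5 empty cells -> not full
  row 1: 8 empty cells -> not full
  row 2: 0 empty cells -> FULL (clear)
  row 3: 9 empty cells -> not full
  row 4: 5 empty cells -> not full
  row 5: 3 empty cells -> not full
  row 6: 8 empty cells -> not full
  row 7: 1 empty cell -> not full
  row 8: 5 empty cells -> not full
  row 9: 6 empty cells -> not full
Total rows cleared: 1

Answer: 1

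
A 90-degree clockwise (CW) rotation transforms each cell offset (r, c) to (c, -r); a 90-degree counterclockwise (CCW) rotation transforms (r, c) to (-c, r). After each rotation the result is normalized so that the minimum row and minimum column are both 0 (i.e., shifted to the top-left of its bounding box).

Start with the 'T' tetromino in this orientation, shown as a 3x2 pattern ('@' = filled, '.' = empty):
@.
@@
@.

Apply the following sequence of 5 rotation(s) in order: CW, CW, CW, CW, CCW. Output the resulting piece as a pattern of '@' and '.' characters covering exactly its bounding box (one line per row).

Start:
@.
@@
@.
After rotation 1 (CW):
@@@
.@.
After rotation 2 (CW):
.@
@@
.@
After rotation 3 (CW):
.@.
@@@
After rotation 4 (CW):
@.
@@
@.
After rotation 5 (CCW):
.@.
@@@

Answer: .@.
@@@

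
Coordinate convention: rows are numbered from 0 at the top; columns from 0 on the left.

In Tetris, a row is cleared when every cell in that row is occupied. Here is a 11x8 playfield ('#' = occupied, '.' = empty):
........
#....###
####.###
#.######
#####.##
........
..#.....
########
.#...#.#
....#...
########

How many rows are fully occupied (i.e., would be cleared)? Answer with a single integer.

Check each row:
  row 0: 8 empty cells -> not full
  row 1: 4 empty cells -> not full
  row 2: 1 empty cell -> not full
  row 3: 1 empty cell -> not full
  row 4: 1 empty cell -> not full
  row 5: 8 empty cells -> not full
  row 6: 7 empty cells -> not full
  row 7: 0 empty cells -> FULL (clear)
  row 8: 5 empty cells -> not full
  row 9: 7 empty cells -> not full
  row 10: 0 empty cells -> FULL (clear)
Total rows cleared: 2

Answer: 2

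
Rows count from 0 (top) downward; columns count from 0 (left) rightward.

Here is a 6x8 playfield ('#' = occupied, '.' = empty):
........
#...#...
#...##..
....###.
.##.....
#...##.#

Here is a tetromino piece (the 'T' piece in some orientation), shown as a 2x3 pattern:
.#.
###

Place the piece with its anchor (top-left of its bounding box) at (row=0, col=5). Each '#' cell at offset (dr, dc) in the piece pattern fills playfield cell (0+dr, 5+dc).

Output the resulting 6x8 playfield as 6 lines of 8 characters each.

Answer: ......#.
#...####
#...##..
....###.
.##.....
#...##.#

Derivation:
Fill (0+0,5+1) = (0,6)
Fill (0+1,5+0) = (1,5)
Fill (0+1,5+1) = (1,6)
Fill (0+1,5+2) = (1,7)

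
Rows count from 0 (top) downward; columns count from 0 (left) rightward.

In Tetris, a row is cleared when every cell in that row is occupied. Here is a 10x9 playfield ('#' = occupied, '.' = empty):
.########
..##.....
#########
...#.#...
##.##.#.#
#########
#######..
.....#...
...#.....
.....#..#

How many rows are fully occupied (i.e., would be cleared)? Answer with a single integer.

Check each row:
  row 0: 1 empty cell -> not full
  row 1: 7 empty cells -> not full
  row 2: 0 empty cells -> FULL (clear)
  row 3: 7 empty cells -> not full
  row 4: 3 empty cells -> not full
  row 5: 0 empty cells -> FULL (clear)
  row 6: 2 empty cells -> not full
  row 7: 8 empty cells -> not full
  row 8: 8 empty cells -> not full
  row 9: 7 empty cells -> not full
Total rows cleared: 2

Answer: 2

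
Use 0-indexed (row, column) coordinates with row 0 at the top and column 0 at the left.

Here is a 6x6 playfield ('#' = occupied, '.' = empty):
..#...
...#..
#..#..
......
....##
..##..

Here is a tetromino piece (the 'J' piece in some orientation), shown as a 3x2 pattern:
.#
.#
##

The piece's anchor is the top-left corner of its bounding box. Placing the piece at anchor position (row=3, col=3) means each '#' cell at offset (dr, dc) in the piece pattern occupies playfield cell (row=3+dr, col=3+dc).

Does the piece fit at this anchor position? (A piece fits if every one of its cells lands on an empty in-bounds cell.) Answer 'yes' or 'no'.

Answer: no

Derivation:
Check each piece cell at anchor (3, 3):
  offset (0,1) -> (3,4): empty -> OK
  offset (1,1) -> (4,4): occupied ('#') -> FAIL
  offset (2,0) -> (5,3): occupied ('#') -> FAIL
  offset (2,1) -> (5,4): empty -> OK
All cells valid: no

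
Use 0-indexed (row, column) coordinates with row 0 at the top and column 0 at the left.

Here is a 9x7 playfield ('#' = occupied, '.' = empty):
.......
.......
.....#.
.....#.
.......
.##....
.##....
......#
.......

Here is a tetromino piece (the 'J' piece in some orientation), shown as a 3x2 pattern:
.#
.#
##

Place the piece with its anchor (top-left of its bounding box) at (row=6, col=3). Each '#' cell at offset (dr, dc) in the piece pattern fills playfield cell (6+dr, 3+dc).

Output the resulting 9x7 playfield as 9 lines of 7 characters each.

Fill (6+0,3+1) = (6,4)
Fill (6+1,3+1) = (7,4)
Fill (6+2,3+0) = (8,3)
Fill (6+2,3+1) = (8,4)

Answer: .......
.......
.....#.
.....#.
.......
.##....
.##.#..
....#.#
...##..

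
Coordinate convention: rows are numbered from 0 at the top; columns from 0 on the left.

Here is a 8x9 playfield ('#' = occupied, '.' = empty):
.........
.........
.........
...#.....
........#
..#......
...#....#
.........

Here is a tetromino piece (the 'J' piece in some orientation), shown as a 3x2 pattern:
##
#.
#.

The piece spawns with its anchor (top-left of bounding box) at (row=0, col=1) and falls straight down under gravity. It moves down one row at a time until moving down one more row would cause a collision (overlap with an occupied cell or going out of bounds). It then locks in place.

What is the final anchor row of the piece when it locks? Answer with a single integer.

Answer: 4

Derivation:
Spawn at (row=0, col=1). Try each row:
  row 0: fits
  row 1: fits
  row 2: fits
  row 3: fits
  row 4: fits
  row 5: blocked -> lock at row 4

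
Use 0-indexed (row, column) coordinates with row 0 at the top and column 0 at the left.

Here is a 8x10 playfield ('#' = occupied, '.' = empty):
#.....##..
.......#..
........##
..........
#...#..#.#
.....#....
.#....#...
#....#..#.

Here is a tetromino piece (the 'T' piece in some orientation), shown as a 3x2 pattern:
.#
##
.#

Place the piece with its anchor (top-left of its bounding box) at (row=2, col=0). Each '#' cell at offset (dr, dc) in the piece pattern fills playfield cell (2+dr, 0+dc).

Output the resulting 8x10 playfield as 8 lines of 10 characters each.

Fill (2+0,0+1) = (2,1)
Fill (2+1,0+0) = (3,0)
Fill (2+1,0+1) = (3,1)
Fill (2+2,0+1) = (4,1)

Answer: #.....##..
.......#..
.#......##
##........
##..#..#.#
.....#....
.#....#...
#....#..#.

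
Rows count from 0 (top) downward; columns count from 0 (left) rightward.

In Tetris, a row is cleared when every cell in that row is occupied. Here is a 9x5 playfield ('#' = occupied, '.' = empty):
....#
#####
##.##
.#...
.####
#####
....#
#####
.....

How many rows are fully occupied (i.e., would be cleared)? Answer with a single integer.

Check each row:
  row 0: 4 empty cells -> not full
  row 1: 0 empty cells -> FULL (clear)
  row 2: 1 empty cell -> not full
  row 3: 4 empty cells -> not full
  row 4: 1 empty cell -> not full
  row 5: 0 empty cells -> FULL (clear)
  row 6: 4 empty cells -> not full
  row 7: 0 empty cells -> FULL (clear)
  row 8: 5 empty cells -> not full
Total rows cleared: 3

Answer: 3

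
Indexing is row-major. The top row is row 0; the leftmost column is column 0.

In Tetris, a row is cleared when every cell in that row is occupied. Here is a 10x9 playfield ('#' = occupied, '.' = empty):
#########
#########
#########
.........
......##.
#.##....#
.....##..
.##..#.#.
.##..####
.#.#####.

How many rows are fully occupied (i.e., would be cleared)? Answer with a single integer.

Answer: 3

Derivation:
Check each row:
  row 0: 0 empty cells -> FULL (clear)
  row 1: 0 empty cells -> FULL (clear)
  row 2: 0 empty cells -> FULL (clear)
  row 3: 9 empty cells -> not full
  row 4: 7 empty cells -> not full
  row 5: 5 empty cells -> not full
  row 6: 7 empty cells -> not full
  row 7: 5 empty cells -> not full
  row 8: 3 empty cells -> not full
  row 9: 3 empty cells -> not full
Total rows cleared: 3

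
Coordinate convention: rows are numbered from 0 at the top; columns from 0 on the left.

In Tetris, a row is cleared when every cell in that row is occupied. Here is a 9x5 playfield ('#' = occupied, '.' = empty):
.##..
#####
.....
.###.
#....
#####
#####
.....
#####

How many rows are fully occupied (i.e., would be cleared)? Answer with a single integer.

Answer: 4

Derivation:
Check each row:
  row 0: 3 empty cells -> not full
  row 1: 0 empty cells -> FULL (clear)
  row 2: 5 empty cells -> not full
  row 3: 2 empty cells -> not full
  row 4: 4 empty cells -> not full
  row 5: 0 empty cells -> FULL (clear)
  row 6: 0 empty cells -> FULL (clear)
  row 7: 5 empty cells -> not full
  row 8: 0 empty cells -> FULL (clear)
Total rows cleared: 4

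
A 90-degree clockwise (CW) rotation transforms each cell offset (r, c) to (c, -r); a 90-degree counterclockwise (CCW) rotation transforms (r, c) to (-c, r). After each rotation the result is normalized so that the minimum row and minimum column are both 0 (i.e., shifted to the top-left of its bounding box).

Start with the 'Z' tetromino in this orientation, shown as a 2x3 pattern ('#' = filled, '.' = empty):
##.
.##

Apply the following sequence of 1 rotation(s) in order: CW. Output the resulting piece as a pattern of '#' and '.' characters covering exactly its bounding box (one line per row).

Answer: .#
##
#.

Derivation:
Start:
##.
.##
After rotation 1 (CW):
.#
##
#.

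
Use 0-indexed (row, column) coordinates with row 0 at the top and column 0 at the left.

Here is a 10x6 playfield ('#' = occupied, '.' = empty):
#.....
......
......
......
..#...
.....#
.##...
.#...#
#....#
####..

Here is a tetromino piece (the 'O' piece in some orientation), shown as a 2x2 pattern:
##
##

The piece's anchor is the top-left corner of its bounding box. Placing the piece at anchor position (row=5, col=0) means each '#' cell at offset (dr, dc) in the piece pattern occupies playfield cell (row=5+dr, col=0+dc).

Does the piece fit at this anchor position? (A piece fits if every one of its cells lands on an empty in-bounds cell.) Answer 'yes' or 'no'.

Answer: no

Derivation:
Check each piece cell at anchor (5, 0):
  offset (0,0) -> (5,0): empty -> OK
  offset (0,1) -> (5,1): empty -> OK
  offset (1,0) -> (6,0): empty -> OK
  offset (1,1) -> (6,1): occupied ('#') -> FAIL
All cells valid: no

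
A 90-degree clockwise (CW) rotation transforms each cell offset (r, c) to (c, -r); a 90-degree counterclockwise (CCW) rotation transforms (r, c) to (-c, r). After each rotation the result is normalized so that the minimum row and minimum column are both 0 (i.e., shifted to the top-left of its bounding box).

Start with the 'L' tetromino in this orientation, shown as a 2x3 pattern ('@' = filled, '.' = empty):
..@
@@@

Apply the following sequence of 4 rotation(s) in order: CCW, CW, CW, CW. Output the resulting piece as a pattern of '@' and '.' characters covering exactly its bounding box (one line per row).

Answer: @@@
@..

Derivation:
Start:
..@
@@@
After rotation 1 (CCW):
@@
.@
.@
After rotation 2 (CW):
..@
@@@
After rotation 3 (CW):
@.
@.
@@
After rotation 4 (CW):
@@@
@..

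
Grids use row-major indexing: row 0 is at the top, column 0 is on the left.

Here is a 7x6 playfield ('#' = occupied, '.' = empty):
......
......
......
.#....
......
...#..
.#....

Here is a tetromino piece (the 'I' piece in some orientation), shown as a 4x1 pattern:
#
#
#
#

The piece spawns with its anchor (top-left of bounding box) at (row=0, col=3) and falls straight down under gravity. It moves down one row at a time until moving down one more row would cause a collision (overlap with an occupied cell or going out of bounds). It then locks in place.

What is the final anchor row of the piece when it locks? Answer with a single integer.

Answer: 1

Derivation:
Spawn at (row=0, col=3). Try each row:
  row 0: fits
  row 1: fits
  row 2: blocked -> lock at row 1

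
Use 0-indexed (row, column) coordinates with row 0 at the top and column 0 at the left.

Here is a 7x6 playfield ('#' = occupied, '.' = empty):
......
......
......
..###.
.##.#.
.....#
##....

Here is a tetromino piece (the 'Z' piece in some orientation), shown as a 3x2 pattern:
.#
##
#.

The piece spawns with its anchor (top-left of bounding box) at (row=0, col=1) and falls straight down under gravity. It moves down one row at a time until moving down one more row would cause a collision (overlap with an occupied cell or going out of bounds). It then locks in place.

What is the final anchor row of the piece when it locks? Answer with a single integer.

Answer: 1

Derivation:
Spawn at (row=0, col=1). Try each row:
  row 0: fits
  row 1: fits
  row 2: blocked -> lock at row 1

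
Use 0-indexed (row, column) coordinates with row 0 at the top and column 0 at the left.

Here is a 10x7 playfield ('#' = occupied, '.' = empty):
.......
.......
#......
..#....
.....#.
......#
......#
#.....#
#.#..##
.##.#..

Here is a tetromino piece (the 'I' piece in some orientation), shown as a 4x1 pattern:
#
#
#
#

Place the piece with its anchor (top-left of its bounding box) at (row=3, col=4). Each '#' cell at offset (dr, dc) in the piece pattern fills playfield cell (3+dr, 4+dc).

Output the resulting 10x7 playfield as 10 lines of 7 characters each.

Answer: .......
.......
#......
..#.#..
....##.
....#.#
....#.#
#.....#
#.#..##
.##.#..

Derivation:
Fill (3+0,4+0) = (3,4)
Fill (3+1,4+0) = (4,4)
Fill (3+2,4+0) = (5,4)
Fill (3+3,4+0) = (6,4)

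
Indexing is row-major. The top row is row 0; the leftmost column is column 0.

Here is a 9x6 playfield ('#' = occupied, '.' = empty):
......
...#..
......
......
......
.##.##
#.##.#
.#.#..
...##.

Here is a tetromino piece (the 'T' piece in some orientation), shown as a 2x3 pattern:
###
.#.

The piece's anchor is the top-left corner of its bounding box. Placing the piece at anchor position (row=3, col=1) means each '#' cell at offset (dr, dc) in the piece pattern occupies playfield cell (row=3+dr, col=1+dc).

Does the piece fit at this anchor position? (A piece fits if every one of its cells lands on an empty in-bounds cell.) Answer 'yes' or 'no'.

Answer: yes

Derivation:
Check each piece cell at anchor (3, 1):
  offset (0,0) -> (3,1): empty -> OK
  offset (0,1) -> (3,2): empty -> OK
  offset (0,2) -> (3,3): empty -> OK
  offset (1,1) -> (4,2): empty -> OK
All cells valid: yes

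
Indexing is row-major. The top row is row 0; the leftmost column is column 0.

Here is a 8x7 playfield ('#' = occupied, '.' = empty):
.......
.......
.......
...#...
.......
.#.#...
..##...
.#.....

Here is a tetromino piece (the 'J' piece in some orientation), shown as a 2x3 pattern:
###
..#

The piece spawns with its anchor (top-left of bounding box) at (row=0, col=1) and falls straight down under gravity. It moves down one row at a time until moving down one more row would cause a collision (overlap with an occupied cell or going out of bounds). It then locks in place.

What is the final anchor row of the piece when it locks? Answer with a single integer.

Spawn at (row=0, col=1). Try each row:
  row 0: fits
  row 1: fits
  row 2: blocked -> lock at row 1

Answer: 1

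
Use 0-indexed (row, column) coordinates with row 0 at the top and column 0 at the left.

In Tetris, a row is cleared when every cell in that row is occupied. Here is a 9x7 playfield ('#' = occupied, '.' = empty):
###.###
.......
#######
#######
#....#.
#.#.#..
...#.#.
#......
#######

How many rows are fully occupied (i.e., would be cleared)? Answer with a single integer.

Answer: 3

Derivation:
Check each row:
  row 0: 1 empty cell -> not full
  row 1: 7 empty cells -> not full
  row 2: 0 empty cells -> FULL (clear)
  row 3: 0 empty cells -> FULL (clear)
  row 4: 5 empty cells -> not full
  row 5: 4 empty cells -> not full
  row 6: 5 empty cells -> not full
  row 7: 6 empty cells -> not full
  row 8: 0 empty cells -> FULL (clear)
Total rows cleared: 3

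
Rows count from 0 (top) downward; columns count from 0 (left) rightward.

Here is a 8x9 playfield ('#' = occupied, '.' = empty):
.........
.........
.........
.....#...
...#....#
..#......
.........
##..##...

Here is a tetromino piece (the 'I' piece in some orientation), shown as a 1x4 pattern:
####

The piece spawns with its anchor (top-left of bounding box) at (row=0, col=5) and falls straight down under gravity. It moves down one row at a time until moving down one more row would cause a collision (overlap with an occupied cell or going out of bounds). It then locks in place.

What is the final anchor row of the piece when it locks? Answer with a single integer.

Answer: 2

Derivation:
Spawn at (row=0, col=5). Try each row:
  row 0: fits
  row 1: fits
  row 2: fits
  row 3: blocked -> lock at row 2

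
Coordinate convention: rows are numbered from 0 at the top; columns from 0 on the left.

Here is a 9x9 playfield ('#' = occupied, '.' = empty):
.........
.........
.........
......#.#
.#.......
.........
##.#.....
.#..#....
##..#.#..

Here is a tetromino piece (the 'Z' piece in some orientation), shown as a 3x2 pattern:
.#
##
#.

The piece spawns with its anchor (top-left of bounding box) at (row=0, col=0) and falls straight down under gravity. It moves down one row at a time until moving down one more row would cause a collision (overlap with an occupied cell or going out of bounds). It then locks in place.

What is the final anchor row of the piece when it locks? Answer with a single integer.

Answer: 2

Derivation:
Spawn at (row=0, col=0). Try each row:
  row 0: fits
  row 1: fits
  row 2: fits
  row 3: blocked -> lock at row 2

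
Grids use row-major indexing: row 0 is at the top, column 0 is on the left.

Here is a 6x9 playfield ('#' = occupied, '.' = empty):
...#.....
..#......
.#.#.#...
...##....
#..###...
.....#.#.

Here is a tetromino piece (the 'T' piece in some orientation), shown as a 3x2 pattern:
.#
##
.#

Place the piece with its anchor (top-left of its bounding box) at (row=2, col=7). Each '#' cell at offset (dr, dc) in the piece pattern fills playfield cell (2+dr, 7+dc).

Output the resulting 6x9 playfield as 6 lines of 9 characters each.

Fill (2+0,7+1) = (2,8)
Fill (2+1,7+0) = (3,7)
Fill (2+1,7+1) = (3,8)
Fill (2+2,7+1) = (4,8)

Answer: ...#.....
..#......
.#.#.#..#
...##..##
#..###..#
.....#.#.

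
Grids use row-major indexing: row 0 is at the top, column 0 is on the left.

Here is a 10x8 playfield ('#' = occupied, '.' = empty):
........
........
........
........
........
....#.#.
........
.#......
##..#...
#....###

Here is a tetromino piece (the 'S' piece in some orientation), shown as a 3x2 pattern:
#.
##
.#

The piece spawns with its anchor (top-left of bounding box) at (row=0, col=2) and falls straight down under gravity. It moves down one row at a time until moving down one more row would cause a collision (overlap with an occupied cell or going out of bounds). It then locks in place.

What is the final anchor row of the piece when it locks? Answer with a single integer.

Spawn at (row=0, col=2). Try each row:
  row 0: fits
  row 1: fits
  row 2: fits
  row 3: fits
  row 4: fits
  row 5: fits
  row 6: fits
  row 7: fits
  row 8: blocked -> lock at row 7

Answer: 7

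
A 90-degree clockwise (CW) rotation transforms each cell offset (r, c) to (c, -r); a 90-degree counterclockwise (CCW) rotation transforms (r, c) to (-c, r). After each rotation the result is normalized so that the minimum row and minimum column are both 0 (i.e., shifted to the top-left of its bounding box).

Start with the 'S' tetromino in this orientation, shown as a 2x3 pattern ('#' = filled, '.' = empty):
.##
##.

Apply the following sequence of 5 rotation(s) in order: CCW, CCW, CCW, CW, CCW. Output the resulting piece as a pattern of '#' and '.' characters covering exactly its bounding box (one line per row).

Start:
.##
##.
After rotation 1 (CCW):
#.
##
.#
After rotation 2 (CCW):
.##
##.
After rotation 3 (CCW):
#.
##
.#
After rotation 4 (CW):
.##
##.
After rotation 5 (CCW):
#.
##
.#

Answer: #.
##
.#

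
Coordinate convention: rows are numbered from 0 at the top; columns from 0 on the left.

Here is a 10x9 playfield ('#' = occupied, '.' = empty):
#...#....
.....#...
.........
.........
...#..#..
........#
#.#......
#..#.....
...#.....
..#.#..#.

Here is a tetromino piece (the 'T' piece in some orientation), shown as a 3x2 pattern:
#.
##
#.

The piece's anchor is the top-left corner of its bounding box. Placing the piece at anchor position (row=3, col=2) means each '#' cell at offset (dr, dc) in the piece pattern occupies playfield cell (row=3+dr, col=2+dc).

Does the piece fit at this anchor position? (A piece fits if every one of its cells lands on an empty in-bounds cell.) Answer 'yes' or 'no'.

Check each piece cell at anchor (3, 2):
  offset (0,0) -> (3,2): empty -> OK
  offset (1,0) -> (4,2): empty -> OK
  offset (1,1) -> (4,3): occupied ('#') -> FAIL
  offset (2,0) -> (5,2): empty -> OK
All cells valid: no

Answer: no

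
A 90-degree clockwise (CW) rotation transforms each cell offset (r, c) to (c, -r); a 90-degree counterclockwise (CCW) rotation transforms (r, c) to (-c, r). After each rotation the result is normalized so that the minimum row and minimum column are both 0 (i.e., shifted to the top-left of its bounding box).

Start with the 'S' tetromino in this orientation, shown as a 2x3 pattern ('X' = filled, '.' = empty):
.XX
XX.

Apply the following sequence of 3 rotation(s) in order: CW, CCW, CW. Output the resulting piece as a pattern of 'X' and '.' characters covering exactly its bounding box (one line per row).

Start:
.XX
XX.
After rotation 1 (CW):
X.
XX
.X
After rotation 2 (CCW):
.XX
XX.
After rotation 3 (CW):
X.
XX
.X

Answer: X.
XX
.X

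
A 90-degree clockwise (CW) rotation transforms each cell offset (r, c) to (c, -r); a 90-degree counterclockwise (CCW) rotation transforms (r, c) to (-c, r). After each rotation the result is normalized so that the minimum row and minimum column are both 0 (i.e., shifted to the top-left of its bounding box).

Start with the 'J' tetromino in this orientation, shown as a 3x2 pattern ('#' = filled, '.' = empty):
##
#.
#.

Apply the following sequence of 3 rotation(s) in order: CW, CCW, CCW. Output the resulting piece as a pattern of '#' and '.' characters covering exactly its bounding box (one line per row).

Answer: #..
###

Derivation:
Start:
##
#.
#.
After rotation 1 (CW):
###
..#
After rotation 2 (CCW):
##
#.
#.
After rotation 3 (CCW):
#..
###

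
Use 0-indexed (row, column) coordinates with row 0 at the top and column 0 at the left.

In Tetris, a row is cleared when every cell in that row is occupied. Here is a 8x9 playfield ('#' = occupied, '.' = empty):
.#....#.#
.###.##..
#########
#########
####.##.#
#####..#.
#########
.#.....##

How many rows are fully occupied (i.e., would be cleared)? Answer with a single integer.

Answer: 3

Derivation:
Check each row:
  row 0: 6 empty cells -> not full
  row 1: 4 empty cells -> not full
  row 2: 0 empty cells -> FULL (clear)
  row 3: 0 empty cells -> FULL (clear)
  row 4: 2 empty cells -> not full
  row 5: 3 empty cells -> not full
  row 6: 0 empty cells -> FULL (clear)
  row 7: 6 empty cells -> not full
Total rows cleared: 3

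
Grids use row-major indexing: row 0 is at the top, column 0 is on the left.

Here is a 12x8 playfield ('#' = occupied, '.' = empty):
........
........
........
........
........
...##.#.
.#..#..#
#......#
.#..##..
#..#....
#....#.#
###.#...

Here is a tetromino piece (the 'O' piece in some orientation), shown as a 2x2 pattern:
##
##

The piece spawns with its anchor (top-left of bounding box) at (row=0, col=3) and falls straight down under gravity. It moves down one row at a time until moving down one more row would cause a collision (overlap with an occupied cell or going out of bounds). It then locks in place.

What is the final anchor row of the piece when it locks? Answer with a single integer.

Spawn at (row=0, col=3). Try each row:
  row 0: fits
  row 1: fits
  row 2: fits
  row 3: fits
  row 4: blocked -> lock at row 3

Answer: 3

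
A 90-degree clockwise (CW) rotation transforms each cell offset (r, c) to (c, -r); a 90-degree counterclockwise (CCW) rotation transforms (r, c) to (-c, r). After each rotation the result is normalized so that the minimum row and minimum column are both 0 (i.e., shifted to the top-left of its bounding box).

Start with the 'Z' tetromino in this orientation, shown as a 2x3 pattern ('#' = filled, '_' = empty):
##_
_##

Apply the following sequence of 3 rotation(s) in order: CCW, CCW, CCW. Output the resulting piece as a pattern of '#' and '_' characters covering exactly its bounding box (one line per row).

Answer: _#
##
#_

Derivation:
Start:
##_
_##
After rotation 1 (CCW):
_#
##
#_
After rotation 2 (CCW):
##_
_##
After rotation 3 (CCW):
_#
##
#_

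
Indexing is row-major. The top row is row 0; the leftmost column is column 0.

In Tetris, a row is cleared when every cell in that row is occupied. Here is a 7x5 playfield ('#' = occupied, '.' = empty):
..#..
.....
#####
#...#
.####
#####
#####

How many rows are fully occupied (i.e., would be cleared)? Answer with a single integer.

Check each row:
  row 0: 4 empty cells -> not full
  row 1: 5 empty cells -> not full
  row 2: 0 empty cells -> FULL (clear)
  row 3: 3 empty cells -> not full
  row 4: 1 empty cell -> not full
  row 5: 0 empty cells -> FULL (clear)
  row 6: 0 empty cells -> FULL (clear)
Total rows cleared: 3

Answer: 3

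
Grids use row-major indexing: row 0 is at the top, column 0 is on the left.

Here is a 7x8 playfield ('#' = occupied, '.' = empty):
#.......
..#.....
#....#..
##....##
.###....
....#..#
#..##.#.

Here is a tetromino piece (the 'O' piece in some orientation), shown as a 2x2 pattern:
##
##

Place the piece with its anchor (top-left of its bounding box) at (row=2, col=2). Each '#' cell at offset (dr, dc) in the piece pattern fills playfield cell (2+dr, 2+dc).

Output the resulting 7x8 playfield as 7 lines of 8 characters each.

Fill (2+0,2+0) = (2,2)
Fill (2+0,2+1) = (2,3)
Fill (2+1,2+0) = (3,2)
Fill (2+1,2+1) = (3,3)

Answer: #.......
..#.....
#.##.#..
####..##
.###....
....#..#
#..##.#.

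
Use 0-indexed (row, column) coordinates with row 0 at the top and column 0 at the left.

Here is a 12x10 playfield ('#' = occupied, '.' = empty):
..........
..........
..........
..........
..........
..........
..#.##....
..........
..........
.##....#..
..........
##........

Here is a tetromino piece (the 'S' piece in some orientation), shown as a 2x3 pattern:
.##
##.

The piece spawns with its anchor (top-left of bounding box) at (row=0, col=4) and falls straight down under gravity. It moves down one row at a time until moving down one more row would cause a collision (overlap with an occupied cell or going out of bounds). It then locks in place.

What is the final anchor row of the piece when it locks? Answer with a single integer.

Spawn at (row=0, col=4). Try each row:
  row 0: fits
  row 1: fits
  row 2: fits
  row 3: fits
  row 4: fits
  row 5: blocked -> lock at row 4

Answer: 4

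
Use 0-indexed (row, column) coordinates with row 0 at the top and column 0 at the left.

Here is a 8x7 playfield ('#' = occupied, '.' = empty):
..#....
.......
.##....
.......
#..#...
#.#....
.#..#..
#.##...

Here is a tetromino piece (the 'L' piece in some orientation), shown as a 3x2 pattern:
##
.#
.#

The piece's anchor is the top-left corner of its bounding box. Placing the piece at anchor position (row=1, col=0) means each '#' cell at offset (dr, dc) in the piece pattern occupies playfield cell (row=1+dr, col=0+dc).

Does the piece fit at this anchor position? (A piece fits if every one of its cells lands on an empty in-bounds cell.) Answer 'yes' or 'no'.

Check each piece cell at anchor (1, 0):
  offset (0,0) -> (1,0): empty -> OK
  offset (0,1) -> (1,1): empty -> OK
  offset (1,1) -> (2,1): occupied ('#') -> FAIL
  offset (2,1) -> (3,1): empty -> OK
All cells valid: no

Answer: no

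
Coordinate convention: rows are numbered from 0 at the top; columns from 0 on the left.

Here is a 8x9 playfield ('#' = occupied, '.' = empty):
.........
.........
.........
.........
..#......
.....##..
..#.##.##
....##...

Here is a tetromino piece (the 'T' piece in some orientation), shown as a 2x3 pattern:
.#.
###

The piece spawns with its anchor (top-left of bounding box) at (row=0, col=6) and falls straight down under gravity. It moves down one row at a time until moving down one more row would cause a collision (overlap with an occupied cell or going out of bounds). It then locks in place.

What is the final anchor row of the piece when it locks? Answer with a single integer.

Answer: 3

Derivation:
Spawn at (row=0, col=6). Try each row:
  row 0: fits
  row 1: fits
  row 2: fits
  row 3: fits
  row 4: blocked -> lock at row 3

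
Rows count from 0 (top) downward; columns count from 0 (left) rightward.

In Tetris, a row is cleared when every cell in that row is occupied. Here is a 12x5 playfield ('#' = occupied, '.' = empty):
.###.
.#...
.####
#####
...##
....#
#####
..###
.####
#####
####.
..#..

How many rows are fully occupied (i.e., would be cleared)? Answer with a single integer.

Answer: 3

Derivation:
Check each row:
  row 0: 2 empty cells -> not full
  row 1: 4 empty cells -> not full
  row 2: 1 empty cell -> not full
  row 3: 0 empty cells -> FULL (clear)
  row 4: 3 empty cells -> not full
  row 5: 4 empty cells -> not full
  row 6: 0 empty cells -> FULL (clear)
  row 7: 2 empty cells -> not full
  row 8: 1 empty cell -> not full
  row 9: 0 empty cells -> FULL (clear)
  row 10: 1 empty cell -> not full
  row 11: 4 empty cells -> not full
Total rows cleared: 3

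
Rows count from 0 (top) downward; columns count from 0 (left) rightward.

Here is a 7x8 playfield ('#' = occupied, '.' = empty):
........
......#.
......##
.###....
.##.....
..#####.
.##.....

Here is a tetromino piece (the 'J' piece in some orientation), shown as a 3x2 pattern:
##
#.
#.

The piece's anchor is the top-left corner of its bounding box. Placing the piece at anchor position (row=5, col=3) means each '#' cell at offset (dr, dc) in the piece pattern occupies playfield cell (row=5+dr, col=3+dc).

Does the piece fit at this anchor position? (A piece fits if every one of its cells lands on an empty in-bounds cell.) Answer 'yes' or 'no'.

Answer: no

Derivation:
Check each piece cell at anchor (5, 3):
  offset (0,0) -> (5,3): occupied ('#') -> FAIL
  offset (0,1) -> (5,4): occupied ('#') -> FAIL
  offset (1,0) -> (6,3): empty -> OK
  offset (2,0) -> (7,3): out of bounds -> FAIL
All cells valid: no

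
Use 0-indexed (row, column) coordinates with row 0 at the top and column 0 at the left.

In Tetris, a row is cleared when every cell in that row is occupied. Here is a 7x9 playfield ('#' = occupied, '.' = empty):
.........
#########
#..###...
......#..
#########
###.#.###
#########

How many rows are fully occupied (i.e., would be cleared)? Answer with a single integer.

Check each row:
  row 0: 9 empty cells -> not full
  row 1: 0 empty cells -> FULL (clear)
  row 2: 5 empty cells -> not full
  row 3: 8 empty cells -> not full
  row 4: 0 empty cells -> FULL (clear)
  row 5: 2 empty cells -> not full
  row 6: 0 empty cells -> FULL (clear)
Total rows cleared: 3

Answer: 3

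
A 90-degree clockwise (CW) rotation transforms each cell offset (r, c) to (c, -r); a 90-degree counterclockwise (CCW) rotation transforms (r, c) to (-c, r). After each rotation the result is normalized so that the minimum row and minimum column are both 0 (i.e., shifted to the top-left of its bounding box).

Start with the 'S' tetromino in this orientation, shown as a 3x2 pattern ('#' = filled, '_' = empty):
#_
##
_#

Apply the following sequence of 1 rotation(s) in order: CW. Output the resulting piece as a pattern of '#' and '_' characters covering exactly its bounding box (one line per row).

Answer: _##
##_

Derivation:
Start:
#_
##
_#
After rotation 1 (CW):
_##
##_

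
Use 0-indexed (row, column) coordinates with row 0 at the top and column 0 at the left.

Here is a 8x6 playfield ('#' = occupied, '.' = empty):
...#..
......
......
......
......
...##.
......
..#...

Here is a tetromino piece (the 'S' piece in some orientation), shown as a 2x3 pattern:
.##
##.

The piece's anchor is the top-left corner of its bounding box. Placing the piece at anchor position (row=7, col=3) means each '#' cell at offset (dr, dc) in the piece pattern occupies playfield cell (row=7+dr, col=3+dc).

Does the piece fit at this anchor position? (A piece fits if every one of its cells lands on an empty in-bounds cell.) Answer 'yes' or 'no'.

Answer: no

Derivation:
Check each piece cell at anchor (7, 3):
  offset (0,1) -> (7,4): empty -> OK
  offset (0,2) -> (7,5): empty -> OK
  offset (1,0) -> (8,3): out of bounds -> FAIL
  offset (1,1) -> (8,4): out of bounds -> FAIL
All cells valid: no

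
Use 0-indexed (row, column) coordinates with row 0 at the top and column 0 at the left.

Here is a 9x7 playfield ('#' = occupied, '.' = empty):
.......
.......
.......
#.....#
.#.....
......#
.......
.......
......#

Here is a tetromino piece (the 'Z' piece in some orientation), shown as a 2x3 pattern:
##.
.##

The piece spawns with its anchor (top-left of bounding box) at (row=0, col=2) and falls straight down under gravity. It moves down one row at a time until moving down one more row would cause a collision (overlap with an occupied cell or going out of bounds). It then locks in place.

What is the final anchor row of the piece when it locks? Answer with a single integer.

Spawn at (row=0, col=2). Try each row:
  row 0: fits
  row 1: fits
  row 2: fits
  row 3: fits
  row 4: fits
  row 5: fits
  row 6: fits
  row 7: fits
  row 8: blocked -> lock at row 7

Answer: 7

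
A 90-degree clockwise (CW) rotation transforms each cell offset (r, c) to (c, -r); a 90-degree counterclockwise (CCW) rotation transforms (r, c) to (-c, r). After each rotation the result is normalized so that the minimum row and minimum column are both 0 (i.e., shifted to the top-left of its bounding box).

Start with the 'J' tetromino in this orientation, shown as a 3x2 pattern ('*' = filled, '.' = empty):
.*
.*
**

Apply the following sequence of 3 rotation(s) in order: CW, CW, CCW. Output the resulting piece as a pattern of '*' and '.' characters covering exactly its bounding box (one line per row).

Answer: *..
***

Derivation:
Start:
.*
.*
**
After rotation 1 (CW):
*..
***
After rotation 2 (CW):
**
*.
*.
After rotation 3 (CCW):
*..
***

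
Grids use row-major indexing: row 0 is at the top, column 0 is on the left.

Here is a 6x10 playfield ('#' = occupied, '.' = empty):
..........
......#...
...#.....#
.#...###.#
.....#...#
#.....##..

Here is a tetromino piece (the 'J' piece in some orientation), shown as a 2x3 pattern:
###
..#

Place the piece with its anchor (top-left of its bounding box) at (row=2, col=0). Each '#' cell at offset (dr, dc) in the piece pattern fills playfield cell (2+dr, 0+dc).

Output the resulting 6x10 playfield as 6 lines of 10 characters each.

Answer: ..........
......#...
####.....#
.##..###.#
.....#...#
#.....##..

Derivation:
Fill (2+0,0+0) = (2,0)
Fill (2+0,0+1) = (2,1)
Fill (2+0,0+2) = (2,2)
Fill (2+1,0+2) = (3,2)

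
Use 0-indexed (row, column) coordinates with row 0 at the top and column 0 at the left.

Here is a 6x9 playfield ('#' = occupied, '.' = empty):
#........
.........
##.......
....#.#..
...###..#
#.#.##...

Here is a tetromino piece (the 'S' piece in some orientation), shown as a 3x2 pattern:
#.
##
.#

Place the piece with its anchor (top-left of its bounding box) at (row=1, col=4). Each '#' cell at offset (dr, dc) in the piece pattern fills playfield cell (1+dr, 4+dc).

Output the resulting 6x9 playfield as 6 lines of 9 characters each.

Answer: #........
....#....
##..##...
....###..
...###..#
#.#.##...

Derivation:
Fill (1+0,4+0) = (1,4)
Fill (1+1,4+0) = (2,4)
Fill (1+1,4+1) = (2,5)
Fill (1+2,4+1) = (3,5)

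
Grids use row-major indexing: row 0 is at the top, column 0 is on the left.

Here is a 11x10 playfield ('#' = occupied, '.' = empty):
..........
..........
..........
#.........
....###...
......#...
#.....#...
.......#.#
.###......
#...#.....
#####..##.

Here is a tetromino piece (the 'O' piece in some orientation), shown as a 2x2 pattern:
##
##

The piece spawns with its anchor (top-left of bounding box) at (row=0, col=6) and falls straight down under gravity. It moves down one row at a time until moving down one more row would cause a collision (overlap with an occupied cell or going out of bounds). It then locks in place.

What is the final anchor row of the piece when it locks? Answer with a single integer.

Answer: 2

Derivation:
Spawn at (row=0, col=6). Try each row:
  row 0: fits
  row 1: fits
  row 2: fits
  row 3: blocked -> lock at row 2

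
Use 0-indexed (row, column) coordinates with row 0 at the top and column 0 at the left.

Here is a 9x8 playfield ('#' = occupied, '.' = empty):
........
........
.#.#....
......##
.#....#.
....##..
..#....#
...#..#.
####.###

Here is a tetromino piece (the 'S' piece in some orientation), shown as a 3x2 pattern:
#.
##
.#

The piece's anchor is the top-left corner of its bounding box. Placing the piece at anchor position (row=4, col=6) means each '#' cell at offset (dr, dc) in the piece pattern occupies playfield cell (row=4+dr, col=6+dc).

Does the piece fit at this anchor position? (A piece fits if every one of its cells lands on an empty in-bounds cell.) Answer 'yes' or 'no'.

Check each piece cell at anchor (4, 6):
  offset (0,0) -> (4,6): occupied ('#') -> FAIL
  offset (1,0) -> (5,6): empty -> OK
  offset (1,1) -> (5,7): empty -> OK
  offset (2,1) -> (6,7): occupied ('#') -> FAIL
All cells valid: no

Answer: no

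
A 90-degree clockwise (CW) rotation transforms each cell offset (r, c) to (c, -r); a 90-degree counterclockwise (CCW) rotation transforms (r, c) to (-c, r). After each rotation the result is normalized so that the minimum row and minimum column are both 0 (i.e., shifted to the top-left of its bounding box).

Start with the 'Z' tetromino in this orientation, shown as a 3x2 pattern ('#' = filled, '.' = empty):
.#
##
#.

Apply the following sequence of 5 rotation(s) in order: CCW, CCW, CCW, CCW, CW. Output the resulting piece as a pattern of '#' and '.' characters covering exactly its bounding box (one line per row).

Start:
.#
##
#.
After rotation 1 (CCW):
##.
.##
After rotation 2 (CCW):
.#
##
#.
After rotation 3 (CCW):
##.
.##
After rotation 4 (CCW):
.#
##
#.
After rotation 5 (CW):
##.
.##

Answer: ##.
.##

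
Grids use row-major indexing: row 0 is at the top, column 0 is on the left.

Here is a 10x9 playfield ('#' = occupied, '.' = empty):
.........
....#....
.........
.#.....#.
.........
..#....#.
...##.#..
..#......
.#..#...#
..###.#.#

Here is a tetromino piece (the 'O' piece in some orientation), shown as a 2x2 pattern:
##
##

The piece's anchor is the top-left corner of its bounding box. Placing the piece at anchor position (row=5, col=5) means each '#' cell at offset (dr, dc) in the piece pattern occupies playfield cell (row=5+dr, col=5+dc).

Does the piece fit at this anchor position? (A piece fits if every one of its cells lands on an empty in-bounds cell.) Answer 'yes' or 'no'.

Answer: no

Derivation:
Check each piece cell at anchor (5, 5):
  offset (0,0) -> (5,5): empty -> OK
  offset (0,1) -> (5,6): empty -> OK
  offset (1,0) -> (6,5): empty -> OK
  offset (1,1) -> (6,6): occupied ('#') -> FAIL
All cells valid: no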